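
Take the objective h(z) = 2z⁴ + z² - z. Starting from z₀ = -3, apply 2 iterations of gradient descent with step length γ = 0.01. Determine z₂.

h′(z) = 8z³ + 2z - 1
z₁ = -3 − 0.01·(-223) = -0.77
z₂ = -0.77 − 0.01·(-6.192264) = -0.70807736

-0.70807736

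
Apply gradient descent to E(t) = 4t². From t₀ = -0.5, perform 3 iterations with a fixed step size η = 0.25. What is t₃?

E′(t) = 8t
t₁ = -0.5 − 0.25·(-4) = 0.5
t₂ = 0.5 − 0.25·4 = -0.5
t₃ = -0.5 − 0.25·(-4) = 0.5

0.5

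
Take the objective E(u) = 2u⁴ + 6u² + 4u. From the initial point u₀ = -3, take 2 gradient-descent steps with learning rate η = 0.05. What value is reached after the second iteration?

-328.6736

E′(u) = 8u³ + 12u + 4
Step 1: E′(-3) = -248; u₁ = -3 − 0.05·(-248) = 9.4
Step 2: E′(9.4) = 6761.472; u₂ = 9.4 − 0.05·6761.472 = -328.6736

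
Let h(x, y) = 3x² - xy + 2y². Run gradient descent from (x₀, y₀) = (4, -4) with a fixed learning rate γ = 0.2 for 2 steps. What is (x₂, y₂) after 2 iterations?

∇h = (6x - y, -x + 4y)
(x₁, y₁) = (4, -4) − 0.2·(28, -20) = (-1.6, 0)
(x₂, y₂) = (-1.6, 0) − 0.2·(-9.6, 1.6) = (0.32, -0.32)

(0.32, -0.32)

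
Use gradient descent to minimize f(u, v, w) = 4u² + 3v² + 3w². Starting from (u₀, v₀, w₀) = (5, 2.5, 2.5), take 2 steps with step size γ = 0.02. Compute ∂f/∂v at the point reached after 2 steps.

∇f = (8u, 6v, 6w)
Step 1: at (5, 2.5, 2.5), ∇f = (40, 15, 15) → (5, 2.5, 2.5) − 0.02·(40, 15, 15) = (4.2, 2.2, 2.2)
Step 2: at (4.2, 2.2, 2.2), ∇f = (33.6, 13.2, 13.2) → (4.2, 2.2, 2.2) − 0.02·(33.6, 13.2, 13.2) = (3.528, 1.936, 1.936)
∂f/∂v at (3.528, 1.936, 1.936) = 11.616

11.616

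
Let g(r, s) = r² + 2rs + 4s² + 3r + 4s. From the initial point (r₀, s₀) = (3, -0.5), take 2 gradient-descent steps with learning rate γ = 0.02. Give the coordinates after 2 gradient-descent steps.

∇g = (2r + 2s + 3, 2r + 8s + 4)
Step 1: at (3, -0.5), ∇g = (8, 6) → (3, -0.5) − 0.02·(8, 6) = (2.84, -0.62)
Step 2: at (2.84, -0.62), ∇g = (7.44, 4.72) → (2.84, -0.62) − 0.02·(7.44, 4.72) = (2.6912, -0.7144)

(2.6912, -0.7144)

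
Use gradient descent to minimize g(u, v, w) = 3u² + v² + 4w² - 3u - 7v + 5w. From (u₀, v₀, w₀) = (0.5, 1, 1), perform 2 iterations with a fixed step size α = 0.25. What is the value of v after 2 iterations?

∇g = (6u - 3, 2v - 7, 8w + 5)
(u₁, v₁, w₁) = (0.5, 1, 1) − 0.25·(0, -5, 13) = (0.5, 2.25, -2.25)
(u₂, v₂, w₂) = (0.5, 2.25, -2.25) − 0.25·(0, -2.5, -13) = (0.5, 2.875, 1)
v = 2.875

2.875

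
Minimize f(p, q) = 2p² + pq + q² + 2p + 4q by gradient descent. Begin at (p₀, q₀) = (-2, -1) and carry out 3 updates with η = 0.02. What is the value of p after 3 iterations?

∇f = (4p + q + 2, p + 2q + 4)
Step 1: at (-2, -1), ∇f = (-7, 0) → (-2, -1) − 0.02·(-7, 0) = (-1.86, -1)
Step 2: at (-1.86, -1), ∇f = (-6.44, 0.14) → (-1.86, -1) − 0.02·(-6.44, 0.14) = (-1.7312, -1.0028)
Step 3: at (-1.7312, -1.0028), ∇f = (-5.9276, 0.2632) → (-1.7312, -1.0028) − 0.02·(-5.9276, 0.2632) = (-1.612648, -1.008064)
p = -1.612648

-1.612648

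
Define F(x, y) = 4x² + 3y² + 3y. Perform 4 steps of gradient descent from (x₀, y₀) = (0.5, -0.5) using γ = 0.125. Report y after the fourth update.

-0.5

∇F = (8x, 6y + 3)
(x₁, y₁) = (0.5, -0.5) − 0.125·(4, 0) = (0, -0.5)
(x₂, y₂) = (0, -0.5) − 0.125·(0, 0) = (0, -0.5)
(x₃, y₃) = (0, -0.5) − 0.125·(0, 0) = (0, -0.5)
(x₄, y₄) = (0, -0.5) − 0.125·(0, 0) = (0, -0.5)
y = -0.5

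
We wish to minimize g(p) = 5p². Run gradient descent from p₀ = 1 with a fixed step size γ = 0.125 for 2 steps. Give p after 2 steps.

g′(p) = 10p
p₁ = 1 − 0.125·10 = -0.25
p₂ = -0.25 − 0.125·(-2.5) = 0.0625

0.0625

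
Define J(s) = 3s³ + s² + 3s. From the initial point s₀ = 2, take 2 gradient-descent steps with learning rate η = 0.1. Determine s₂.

J′(s) = 9s² + 2s + 3
s₁ = 2 − 0.1·43 = -2.3
s₂ = -2.3 − 0.1·46.01 = -6.901

-6.901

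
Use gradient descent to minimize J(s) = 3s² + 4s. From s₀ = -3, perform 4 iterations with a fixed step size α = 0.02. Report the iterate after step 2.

-2.4736

J′(s) = 6s + 4
s₁ = -3 − 0.02·(-14) = -2.72
s₂ = -2.72 − 0.02·(-12.32) = -2.4736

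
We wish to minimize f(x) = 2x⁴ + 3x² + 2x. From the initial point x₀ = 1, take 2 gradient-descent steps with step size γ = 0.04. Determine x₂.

0.17867008

f′(x) = 8x³ + 6x + 2
Step 1: f′(1) = 16; x₁ = 1 − 0.04·16 = 0.36
Step 2: f′(0.36) = 4.533248; x₂ = 0.36 − 0.04·4.533248 = 0.17867008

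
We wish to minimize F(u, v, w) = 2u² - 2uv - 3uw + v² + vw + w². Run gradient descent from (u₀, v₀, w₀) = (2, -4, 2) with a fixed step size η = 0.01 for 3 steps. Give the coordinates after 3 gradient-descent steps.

∇F = (4u - 2v - 3w, -2u + 2v + w, -3u + v + 2w)
Step 1: at (2, -4, 2), ∇F = (10, -10, -6) → (2, -4, 2) − 0.01·(10, -10, -6) = (1.9, -3.9, 2.06)
Step 2: at (1.9, -3.9, 2.06), ∇F = (9.22, -9.54, -5.48) → (1.9, -3.9, 2.06) − 0.01·(9.22, -9.54, -5.48) = (1.8078, -3.8046, 2.1148)
Step 3: at (1.8078, -3.8046, 2.1148), ∇F = (8.496, -9.11, -4.9984) → (1.8078, -3.8046, 2.1148) − 0.01·(8.496, -9.11, -4.9984) = (1.72284, -3.7135, 2.164784)

(1.72284, -3.7135, 2.164784)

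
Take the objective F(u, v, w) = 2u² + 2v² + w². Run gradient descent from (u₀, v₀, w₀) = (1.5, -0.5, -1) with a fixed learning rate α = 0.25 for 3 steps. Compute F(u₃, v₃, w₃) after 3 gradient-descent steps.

0.015625

∇F = (4u, 4v, 2w)
(u₁, v₁, w₁) = (1.5, -0.5, -1) − 0.25·(6, -2, -2) = (0, 0, -0.5)
(u₂, v₂, w₂) = (0, 0, -0.5) − 0.25·(0, 0, -1) = (0, 0, -0.25)
(u₃, v₃, w₃) = (0, 0, -0.25) − 0.25·(0, 0, -0.5) = (0, 0, -0.125)
F(0, 0, -0.125) = 0.015625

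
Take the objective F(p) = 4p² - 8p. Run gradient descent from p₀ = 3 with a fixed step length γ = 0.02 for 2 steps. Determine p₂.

F′(p) = 8p - 8
Step 1: F′(3) = 16; p₁ = 3 − 0.02·16 = 2.68
Step 2: F′(2.68) = 13.44; p₂ = 2.68 − 0.02·13.44 = 2.4112

2.4112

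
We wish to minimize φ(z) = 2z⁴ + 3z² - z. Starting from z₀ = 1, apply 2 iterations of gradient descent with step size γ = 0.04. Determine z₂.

0.36941056

φ′(z) = 8z³ + 6z - 1
z₁ = 1 − 0.04·13 = 0.48
z₂ = 0.48 − 0.04·2.764736 = 0.36941056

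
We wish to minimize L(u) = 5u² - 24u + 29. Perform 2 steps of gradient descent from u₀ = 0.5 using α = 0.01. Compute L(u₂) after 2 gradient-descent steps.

L′(u) = 10u - 24
u₁ = 0.5 − 0.01·(-19) = 0.69
u₂ = 0.69 − 0.01·(-17.1) = 0.861
L(0.861) = 12.042605

12.042605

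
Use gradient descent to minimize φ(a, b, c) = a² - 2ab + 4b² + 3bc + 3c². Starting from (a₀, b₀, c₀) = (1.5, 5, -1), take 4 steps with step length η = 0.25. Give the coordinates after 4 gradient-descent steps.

∇φ = (2a - 2b, -2a + 8b + 3c, 3b + 6c)
(a₁, b₁, c₁) = (1.5, 5, -1) − 0.25·(-7, 34, 9) = (3.25, -3.5, -3.25)
(a₂, b₂, c₂) = (3.25, -3.5, -3.25) − 0.25·(13.5, -44.25, -30) = (-0.125, 7.5625, 4.25)
(a₃, b₃, c₃) = (-0.125, 7.5625, 4.25) − 0.25·(-15.375, 73.5, 48.1875) = (3.71875, -10.8125, -7.796875)
(a₄, b₄, c₄) = (3.71875, -10.8125, -7.796875) − 0.25·(29.0625, -117.328125, -79.21875) = (-3.546875, 18.51953125, 12.0078125)

(-3.546875, 18.51953125, 12.0078125)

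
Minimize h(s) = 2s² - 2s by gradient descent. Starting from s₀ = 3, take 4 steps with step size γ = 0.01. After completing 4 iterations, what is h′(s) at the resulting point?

h′(s) = 4s - 2
Step 1: h′(3) = 10; s₁ = 3 − 0.01·10 = 2.9
Step 2: h′(2.9) = 9.6; s₂ = 2.9 − 0.01·9.6 = 2.804
Step 3: h′(2.804) = 9.216; s₃ = 2.804 − 0.01·9.216 = 2.71184
Step 4: h′(2.71184) = 8.84736; s₄ = 2.71184 − 0.01·8.84736 = 2.6233664
h′(s) at (2.6233664) = 8.4934656

8.4934656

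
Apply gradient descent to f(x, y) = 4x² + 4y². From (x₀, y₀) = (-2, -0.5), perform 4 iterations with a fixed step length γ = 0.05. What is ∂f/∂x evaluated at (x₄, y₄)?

∇f = (8x, 8y)
(x₁, y₁) = (-2, -0.5) − 0.05·(-16, -4) = (-1.2, -0.3)
(x₂, y₂) = (-1.2, -0.3) − 0.05·(-9.6, -2.4) = (-0.72, -0.18)
(x₃, y₃) = (-0.72, -0.18) − 0.05·(-5.76, -1.44) = (-0.432, -0.108)
(x₄, y₄) = (-0.432, -0.108) − 0.05·(-3.456, -0.864) = (-0.2592, -0.0648)
∂f/∂x at (-0.2592, -0.0648) = -2.0736

-2.0736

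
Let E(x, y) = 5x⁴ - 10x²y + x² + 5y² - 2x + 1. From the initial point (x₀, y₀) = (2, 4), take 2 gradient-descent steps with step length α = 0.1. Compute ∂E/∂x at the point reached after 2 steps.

1399.14058752

∇E = (20x³ - 20xy + 2x - 2, -10x² + 10y)
Step 1: at (2, 4), ∇E = (2, 0) → (2, 4) − 0.1·(2, 0) = (1.8, 4)
Step 2: at (1.8, 4), ∇E = (-25.76, 7.6) → (1.8, 4) − 0.1·(-25.76, 7.6) = (4.376, 3.24)
∂E/∂x at (4.376, 3.24) = 1399.14058752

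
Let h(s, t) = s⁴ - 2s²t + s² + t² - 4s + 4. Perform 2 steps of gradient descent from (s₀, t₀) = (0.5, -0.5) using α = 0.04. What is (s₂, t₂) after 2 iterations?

(0.60767744, -0.379712)

∇h = (4s³ - 4st + 2s - 4, -2s² + 2t)
(s₁, t₁) = (0.5, -0.5) − 0.04·(-1.5, -1.5) = (0.56, -0.44)
(s₂, t₂) = (0.56, -0.44) − 0.04·(-1.191936, -1.5072) = (0.60767744, -0.379712)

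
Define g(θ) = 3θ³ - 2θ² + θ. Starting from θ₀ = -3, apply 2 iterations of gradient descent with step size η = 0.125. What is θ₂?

g′(θ) = 9θ² - 4θ + 1
θ₁ = -3 − 0.125·94 = -14.75
θ₂ = -14.75 − 0.125·2018.0625 = -267.0078125

-267.0078125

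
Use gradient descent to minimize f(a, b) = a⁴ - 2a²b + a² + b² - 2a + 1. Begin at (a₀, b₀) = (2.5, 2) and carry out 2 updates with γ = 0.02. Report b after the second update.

∇f = (4a³ - 4ab + 2a - 2, -2a² + 2b)
(a₁, b₁) = (2.5, 2) − 0.02·(45.5, -8.5) = (1.59, 2.17)
(a₂, b₂) = (1.59, 2.17) − 0.02·(3.457516, -0.7162) = (1.52084968, 2.184324)
b = 2.184324

2.184324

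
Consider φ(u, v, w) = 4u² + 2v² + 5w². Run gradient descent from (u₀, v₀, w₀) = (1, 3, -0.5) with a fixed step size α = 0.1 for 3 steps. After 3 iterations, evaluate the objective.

0.840064

∇φ = (8u, 4v, 10w)
Step 1: at (1, 3, -0.5), ∇φ = (8, 12, -5) → (1, 3, -0.5) − 0.1·(8, 12, -5) = (0.2, 1.8, 0)
Step 2: at (0.2, 1.8, 0), ∇φ = (1.6, 7.2, 0) → (0.2, 1.8, 0) − 0.1·(1.6, 7.2, 0) = (0.04, 1.08, 0)
Step 3: at (0.04, 1.08, 0), ∇φ = (0.32, 4.32, 0) → (0.04, 1.08, 0) − 0.1·(0.32, 4.32, 0) = (0.008, 0.648, 0)
φ(0.008, 0.648, 0) = 0.840064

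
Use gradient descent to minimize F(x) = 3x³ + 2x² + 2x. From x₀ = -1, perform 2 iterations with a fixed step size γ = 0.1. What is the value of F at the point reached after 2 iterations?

-145.802187983

F′(x) = 9x² + 4x + 2
Step 1: F′(-1) = 7; x₁ = -1 − 0.1·7 = -1.7
Step 2: F′(-1.7) = 21.21; x₂ = -1.7 − 0.1·21.21 = -3.821
F(-3.821) = -145.802187983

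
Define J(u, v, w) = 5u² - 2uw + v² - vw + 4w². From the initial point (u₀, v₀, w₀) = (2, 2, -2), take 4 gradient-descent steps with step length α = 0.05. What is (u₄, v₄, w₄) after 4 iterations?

∇J = (10u - 2w, 2v - w, -2u - v + 8w)
(u₁, v₁, w₁) = (2, 2, -2) − 0.05·(24, 6, -22) = (0.8, 1.7, -0.9)
(u₂, v₂, w₂) = (0.8, 1.7, -0.9) − 0.05·(9.8, 4.3, -10.5) = (0.31, 1.485, -0.375)
(u₃, v₃, w₃) = (0.31, 1.485, -0.375) − 0.05·(3.85, 3.345, -5.105) = (0.1175, 1.31775, -0.11975)
(u₄, v₄, w₄) = (0.1175, 1.31775, -0.11975) − 0.05·(1.4145, 2.75525, -2.51075) = (0.046775, 1.1799875, 0.0057875)

(0.046775, 1.1799875, 0.0057875)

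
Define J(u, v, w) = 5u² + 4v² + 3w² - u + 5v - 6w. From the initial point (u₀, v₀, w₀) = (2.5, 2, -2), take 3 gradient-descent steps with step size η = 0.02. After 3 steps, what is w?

-1.044416

∇J = (10u - 1, 8v + 5, 6w - 6)
Step 1: at (2.5, 2, -2), ∇J = (24, 21, -18) → (2.5, 2, -2) − 0.02·(24, 21, -18) = (2.02, 1.58, -1.64)
Step 2: at (2.02, 1.58, -1.64), ∇J = (19.2, 17.64, -15.84) → (2.02, 1.58, -1.64) − 0.02·(19.2, 17.64, -15.84) = (1.636, 1.2272, -1.3232)
Step 3: at (1.636, 1.2272, -1.3232), ∇J = (15.36, 14.8176, -13.9392) → (1.636, 1.2272, -1.3232) − 0.02·(15.36, 14.8176, -13.9392) = (1.3288, 0.930848, -1.044416)
w = -1.044416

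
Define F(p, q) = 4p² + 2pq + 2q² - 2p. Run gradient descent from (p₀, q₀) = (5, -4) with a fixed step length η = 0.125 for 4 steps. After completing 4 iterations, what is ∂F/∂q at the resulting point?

∇F = (8p + 2q - 2, 2p + 4q)
Step 1: at (5, -4), ∇F = (30, -6) → (5, -4) − 0.125·(30, -6) = (1.25, -3.25)
Step 2: at (1.25, -3.25), ∇F = (1.5, -10.5) → (1.25, -3.25) − 0.125·(1.5, -10.5) = (1.0625, -1.9375)
Step 3: at (1.0625, -1.9375), ∇F = (2.625, -5.625) → (1.0625, -1.9375) − 0.125·(2.625, -5.625) = (0.734375, -1.234375)
Step 4: at (0.734375, -1.234375), ∇F = (1.40625, -3.46875) → (0.734375, -1.234375) − 0.125·(1.40625, -3.46875) = (0.55859375, -0.80078125)
∂F/∂q at (0.55859375, -0.80078125) = -2.0859375

-2.0859375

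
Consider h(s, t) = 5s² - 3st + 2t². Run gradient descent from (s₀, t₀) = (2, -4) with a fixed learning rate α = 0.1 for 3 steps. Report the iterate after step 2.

(-0.54, -1.44)

∇h = (10s - 3t, -3s + 4t)
Step 1: at (2, -4), ∇h = (32, -22) → (2, -4) − 0.1·(32, -22) = (-1.2, -1.8)
Step 2: at (-1.2, -1.8), ∇h = (-6.6, -3.6) → (-1.2, -1.8) − 0.1·(-6.6, -3.6) = (-0.54, -1.44)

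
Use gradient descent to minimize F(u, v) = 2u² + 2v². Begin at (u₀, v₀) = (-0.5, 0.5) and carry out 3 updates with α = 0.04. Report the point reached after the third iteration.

∇F = (4u, 4v)
Step 1: at (-0.5, 0.5), ∇F = (-2, 2) → (-0.5, 0.5) − 0.04·(-2, 2) = (-0.42, 0.42)
Step 2: at (-0.42, 0.42), ∇F = (-1.68, 1.68) → (-0.42, 0.42) − 0.04·(-1.68, 1.68) = (-0.3528, 0.3528)
Step 3: at (-0.3528, 0.3528), ∇F = (-1.4112, 1.4112) → (-0.3528, 0.3528) − 0.04·(-1.4112, 1.4112) = (-0.296352, 0.296352)

(-0.296352, 0.296352)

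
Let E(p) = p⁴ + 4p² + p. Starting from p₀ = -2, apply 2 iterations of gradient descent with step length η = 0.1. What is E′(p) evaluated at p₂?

-1701.276009289472

E′(p) = 4p³ + 8p + 1
p₁ = -2 − 0.1·(-47) = 2.7
p₂ = 2.7 − 0.1·101.332 = -7.4332
E′(p) at (-7.4332) = -1701.276009289472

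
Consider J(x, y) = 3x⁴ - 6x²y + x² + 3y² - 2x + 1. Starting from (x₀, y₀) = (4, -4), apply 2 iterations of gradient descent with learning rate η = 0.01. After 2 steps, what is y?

-0.709864

∇J = (12x³ - 12xy + 2x - 2, -6x² + 6y)
Step 1: at (4, -4), ∇J = (966, -120) → (4, -4) − 0.01·(966, -120) = (-5.66, -2.8)
Step 2: at (-5.66, -2.8), ∇J = (-2379.353952, -209.0136) → (-5.66, -2.8) − 0.01·(-2379.353952, -209.0136) = (18.13353952, -0.709864)
y = -0.709864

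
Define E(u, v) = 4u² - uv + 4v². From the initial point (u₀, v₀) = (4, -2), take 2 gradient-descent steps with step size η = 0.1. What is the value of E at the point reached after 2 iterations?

∇E = (8u - v, -u + 8v)
Step 1: at (4, -2), ∇E = (34, -20) → (4, -2) − 0.1·(34, -20) = (0.6, 0)
Step 2: at (0.6, 0), ∇E = (4.8, -0.6) → (0.6, 0) − 0.1·(4.8, -0.6) = (0.12, 0.06)
E(0.12, 0.06) = 0.0648

0.0648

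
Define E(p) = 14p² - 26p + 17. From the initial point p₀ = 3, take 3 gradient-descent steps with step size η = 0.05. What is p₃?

E′(p) = 28p - 26
p₁ = 3 − 0.05·58 = 0.1
p₂ = 0.1 − 0.05·(-23.2) = 1.26
p₃ = 1.26 − 0.05·9.28 = 0.796

0.796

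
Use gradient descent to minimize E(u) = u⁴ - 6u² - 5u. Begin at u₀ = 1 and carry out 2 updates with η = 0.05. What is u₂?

1.991575

E′(u) = 4u³ - 12u - 5
u₁ = 1 − 0.05·(-13) = 1.65
u₂ = 1.65 − 0.05·(-6.8315) = 1.991575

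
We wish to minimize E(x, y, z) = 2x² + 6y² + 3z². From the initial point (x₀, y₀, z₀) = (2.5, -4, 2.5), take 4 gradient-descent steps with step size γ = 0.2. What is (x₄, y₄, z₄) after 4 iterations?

∇E = (4x, 12y, 6z)
Step 1: at (2.5, -4, 2.5), ∇E = (10, -48, 15) → (2.5, -4, 2.5) − 0.2·(10, -48, 15) = (0.5, 5.6, -0.5)
Step 2: at (0.5, 5.6, -0.5), ∇E = (2, 67.2, -3) → (0.5, 5.6, -0.5) − 0.2·(2, 67.2, -3) = (0.1, -7.84, 0.1)
Step 3: at (0.1, -7.84, 0.1), ∇E = (0.4, -94.08, 0.6) → (0.1, -7.84, 0.1) − 0.2·(0.4, -94.08, 0.6) = (0.02, 10.976, -0.02)
Step 4: at (0.02, 10.976, -0.02), ∇E = (0.08, 131.712, -0.12) → (0.02, 10.976, -0.02) − 0.2·(0.08, 131.712, -0.12) = (0.004, -15.3664, 0.004)

(0.004, -15.3664, 0.004)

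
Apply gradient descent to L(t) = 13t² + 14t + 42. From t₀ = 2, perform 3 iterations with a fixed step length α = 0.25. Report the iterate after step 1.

-14.5

L′(t) = 26t + 14
Step 1: L′(2) = 66; t₁ = 2 − 0.25·66 = -14.5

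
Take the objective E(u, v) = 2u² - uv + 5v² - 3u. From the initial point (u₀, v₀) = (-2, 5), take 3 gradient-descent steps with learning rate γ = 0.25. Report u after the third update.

∇E = (4u - v - 3, -u + 10v)
(u₁, v₁) = (-2, 5) − 0.25·(-16, 52) = (2, -8)
(u₂, v₂) = (2, -8) − 0.25·(13, -82) = (-1.25, 12.5)
(u₃, v₃) = (-1.25, 12.5) − 0.25·(-20.5, 126.25) = (3.875, -19.0625)
u = 3.875

3.875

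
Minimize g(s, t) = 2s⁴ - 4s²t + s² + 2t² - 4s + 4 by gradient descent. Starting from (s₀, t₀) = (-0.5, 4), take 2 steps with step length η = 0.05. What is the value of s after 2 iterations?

∇g = (8s³ - 8st + 2s - 4, -4s² + 4t)
(s₁, t₁) = (-0.5, 4) − 0.05·(10, 15) = (-1, 3.25)
(s₂, t₂) = (-1, 3.25) − 0.05·(12, 9) = (-1.6, 2.8)
s = -1.6

-1.6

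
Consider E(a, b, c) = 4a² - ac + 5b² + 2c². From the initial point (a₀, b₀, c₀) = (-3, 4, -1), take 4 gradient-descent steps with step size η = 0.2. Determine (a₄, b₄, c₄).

(-0.4608, 4, 0.1024)

∇E = (8a - c, 10b, -a + 4c)
Step 1: at (-3, 4, -1), ∇E = (-23, 40, -1) → (-3, 4, -1) − 0.2·(-23, 40, -1) = (1.6, -4, -0.8)
Step 2: at (1.6, -4, -0.8), ∇E = (13.6, -40, -4.8) → (1.6, -4, -0.8) − 0.2·(13.6, -40, -4.8) = (-1.12, 4, 0.16)
Step 3: at (-1.12, 4, 0.16), ∇E = (-9.12, 40, 1.76) → (-1.12, 4, 0.16) − 0.2·(-9.12, 40, 1.76) = (0.704, -4, -0.192)
Step 4: at (0.704, -4, -0.192), ∇E = (5.824, -40, -1.472) → (0.704, -4, -0.192) − 0.2·(5.824, -40, -1.472) = (-0.4608, 4, 0.1024)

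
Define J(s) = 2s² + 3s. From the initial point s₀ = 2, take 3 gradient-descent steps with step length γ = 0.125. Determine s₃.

-0.40625

J′(s) = 4s + 3
Step 1: J′(2) = 11; s₁ = 2 − 0.125·11 = 0.625
Step 2: J′(0.625) = 5.5; s₂ = 0.625 − 0.125·5.5 = -0.0625
Step 3: J′(-0.0625) = 2.75; s₃ = -0.0625 − 0.125·2.75 = -0.40625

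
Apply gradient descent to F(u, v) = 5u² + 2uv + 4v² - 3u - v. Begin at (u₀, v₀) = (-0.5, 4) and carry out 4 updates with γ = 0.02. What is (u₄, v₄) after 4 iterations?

(-0.3881792, 2.1136768)

∇F = (10u + 2v - 3, 2u + 8v - 1)
(u₁, v₁) = (-0.5, 4) − 0.02·(0, 30) = (-0.5, 3.4)
(u₂, v₂) = (-0.5, 3.4) − 0.02·(-1.2, 25.2) = (-0.476, 2.896)
(u₃, v₃) = (-0.476, 2.896) − 0.02·(-1.968, 21.216) = (-0.43664, 2.47168)
(u₄, v₄) = (-0.43664, 2.47168) − 0.02·(-2.42304, 17.90016) = (-0.3881792, 2.1136768)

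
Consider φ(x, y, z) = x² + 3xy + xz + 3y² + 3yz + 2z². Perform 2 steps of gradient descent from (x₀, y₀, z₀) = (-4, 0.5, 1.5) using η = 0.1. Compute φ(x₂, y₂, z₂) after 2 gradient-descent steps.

∇φ = (2x + 3y + z, 3x + 6y + 3z, x + 3y + 4z)
Step 1: at (-4, 0.5, 1.5), ∇φ = (-5, -4.5, 3.5) → (-4, 0.5, 1.5) − 0.1·(-5, -4.5, 3.5) = (-3.5, 0.95, 1.15)
Step 2: at (-3.5, 0.95, 1.15), ∇φ = (-3, -1.35, 3.95) → (-3.5, 0.95, 1.15) − 0.1·(-3, -1.35, 3.95) = (-3.2, 1.085, 0.755)
φ(-3.2, 1.085, 0.755) = 4.53725

4.53725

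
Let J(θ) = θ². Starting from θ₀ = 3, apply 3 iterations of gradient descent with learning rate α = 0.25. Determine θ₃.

J′(θ) = 2θ
θ₁ = 3 − 0.25·6 = 1.5
θ₂ = 1.5 − 0.25·3 = 0.75
θ₃ = 0.75 − 0.25·1.5 = 0.375

0.375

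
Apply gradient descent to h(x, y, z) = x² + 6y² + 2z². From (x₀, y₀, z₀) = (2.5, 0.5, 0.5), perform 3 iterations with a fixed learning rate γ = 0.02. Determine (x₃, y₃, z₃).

∇h = (2x, 12y, 4z)
(x₁, y₁, z₁) = (2.5, 0.5, 0.5) − 0.02·(5, 6, 2) = (2.4, 0.38, 0.46)
(x₂, y₂, z₂) = (2.4, 0.38, 0.46) − 0.02·(4.8, 4.56, 1.84) = (2.304, 0.2888, 0.4232)
(x₃, y₃, z₃) = (2.304, 0.2888, 0.4232) − 0.02·(4.608, 3.4656, 1.6928) = (2.21184, 0.219488, 0.389344)

(2.21184, 0.219488, 0.389344)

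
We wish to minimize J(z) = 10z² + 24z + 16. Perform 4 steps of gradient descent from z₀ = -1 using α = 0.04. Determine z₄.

-1.19968

J′(z) = 20z + 24
Step 1: J′(-1) = 4; z₁ = -1 − 0.04·4 = -1.16
Step 2: J′(-1.16) = 0.8; z₂ = -1.16 − 0.04·0.8 = -1.192
Step 3: J′(-1.192) = 0.16; z₃ = -1.192 − 0.04·0.16 = -1.1984
Step 4: J′(-1.1984) = 0.032; z₄ = -1.1984 − 0.04·0.032 = -1.19968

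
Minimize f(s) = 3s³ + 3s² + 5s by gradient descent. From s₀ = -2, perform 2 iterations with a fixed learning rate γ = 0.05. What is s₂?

f′(s) = 9s² + 6s + 5
s₁ = -2 − 0.05·29 = -3.45
s₂ = -3.45 − 0.05·91.4225 = -8.021125

-8.021125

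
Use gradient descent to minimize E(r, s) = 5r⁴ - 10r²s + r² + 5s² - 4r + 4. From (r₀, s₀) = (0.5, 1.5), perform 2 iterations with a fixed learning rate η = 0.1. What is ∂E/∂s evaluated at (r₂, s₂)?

∇E = (20r³ - 20rs + 2r - 4, -10r² + 10s)
Step 1: at (0.5, 1.5), ∇E = (-15.5, 12.5) → (0.5, 1.5) − 0.1·(-15.5, 12.5) = (2.05, 0.25)
Step 2: at (2.05, 0.25), ∇E = (162.1525, -39.525) → (2.05, 0.25) − 0.1·(162.1525, -39.525) = (-14.16525, 4.2025)
∂E/∂s at (-14.16525, 4.2025) = -1964.518075625

-1964.518075625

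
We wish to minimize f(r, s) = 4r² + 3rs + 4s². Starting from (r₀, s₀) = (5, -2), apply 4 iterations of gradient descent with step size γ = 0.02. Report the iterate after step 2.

∇f = (8r + 3s, 3r + 8s)
Step 1: at (5, -2), ∇f = (34, -1) → (5, -2) − 0.02·(34, -1) = (4.32, -1.98)
Step 2: at (4.32, -1.98), ∇f = (28.62, -2.88) → (4.32, -1.98) − 0.02·(28.62, -2.88) = (3.7476, -1.9224)

(3.7476, -1.9224)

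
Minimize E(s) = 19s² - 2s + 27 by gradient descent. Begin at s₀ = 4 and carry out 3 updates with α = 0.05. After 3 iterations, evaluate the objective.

E′(s) = 38s - 2
s₁ = 4 − 0.05·150 = -3.5
s₂ = -3.5 − 0.05·(-135) = 3.25
s₃ = 3.25 − 0.05·121.5 = -2.825
E(-2.825) = 184.281875

184.281875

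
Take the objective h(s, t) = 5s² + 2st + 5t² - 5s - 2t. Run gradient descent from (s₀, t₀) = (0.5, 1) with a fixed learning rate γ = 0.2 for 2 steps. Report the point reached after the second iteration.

∇h = (10s + 2t - 5, 2s + 10t - 2)
Step 1: at (0.5, 1), ∇h = (2, 9) → (0.5, 1) − 0.2·(2, 9) = (0.1, -0.8)
Step 2: at (0.1, -0.8), ∇h = (-5.6, -9.8) → (0.1, -0.8) − 0.2·(-5.6, -9.8) = (1.22, 1.16)

(1.22, 1.16)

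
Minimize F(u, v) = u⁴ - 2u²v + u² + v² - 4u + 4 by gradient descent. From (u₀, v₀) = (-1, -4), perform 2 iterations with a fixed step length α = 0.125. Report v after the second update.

∇F = (4u³ - 4uv + 2u - 4, -2u² + 2v)
(u₁, v₁) = (-1, -4) − 0.125·(-26, -10) = (2.25, -2.75)
(u₂, v₂) = (2.25, -2.75) − 0.125·(70.8125, -15.625) = (-6.6015625, -0.796875)
v = -0.796875

-0.796875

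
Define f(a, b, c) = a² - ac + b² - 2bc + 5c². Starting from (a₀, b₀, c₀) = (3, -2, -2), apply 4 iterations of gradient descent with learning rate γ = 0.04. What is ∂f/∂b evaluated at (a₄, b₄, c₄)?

-2.72154624

∇f = (2a - c, 2b - 2c, -a - 2b + 10c)
Step 1: at (3, -2, -2), ∇f = (8, 0, -19) → (3, -2, -2) − 0.04·(8, 0, -19) = (2.68, -2, -1.24)
Step 2: at (2.68, -2, -1.24), ∇f = (6.6, -1.52, -11.08) → (2.68, -2, -1.24) − 0.04·(6.6, -1.52, -11.08) = (2.416, -1.9392, -0.7968)
Step 3: at (2.416, -1.9392, -0.7968), ∇f = (5.6288, -2.2848, -6.5056) → (2.416, -1.9392, -0.7968) − 0.04·(5.6288, -2.2848, -6.5056) = (2.190848, -1.847808, -0.536576)
Step 4: at (2.190848, -1.847808, -0.536576), ∇f = (4.918272, -2.622464, -3.860992) → (2.190848, -1.847808, -0.536576) − 0.04·(4.918272, -2.622464, -3.860992) = (1.99411712, -1.74290944, -0.38213632)
∂f/∂b at (1.99411712, -1.74290944, -0.38213632) = -2.72154624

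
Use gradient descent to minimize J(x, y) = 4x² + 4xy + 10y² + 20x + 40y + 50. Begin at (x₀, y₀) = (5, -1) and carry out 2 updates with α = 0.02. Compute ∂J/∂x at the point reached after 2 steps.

∇J = (8x + 4y + 20, 4x + 20y + 40)
Step 1: at (5, -1), ∇J = (56, 40) → (5, -1) − 0.02·(56, 40) = (3.88, -1.8)
Step 2: at (3.88, -1.8), ∇J = (43.84, 19.52) → (3.88, -1.8) − 0.02·(43.84, 19.52) = (3.0032, -2.1904)
∂J/∂x at (3.0032, -2.1904) = 35.264

35.264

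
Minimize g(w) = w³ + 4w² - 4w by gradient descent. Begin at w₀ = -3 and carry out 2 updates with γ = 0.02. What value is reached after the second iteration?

-2.956024

g′(w) = 3w² + 8w - 4
w₁ = -3 − 0.02·(-1) = -2.98
w₂ = -2.98 − 0.02·(-1.1988) = -2.956024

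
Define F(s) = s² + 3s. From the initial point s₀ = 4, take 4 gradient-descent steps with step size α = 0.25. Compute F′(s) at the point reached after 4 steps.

F′(s) = 2s + 3
s₁ = 4 − 0.25·11 = 1.25
s₂ = 1.25 − 0.25·5.5 = -0.125
s₃ = -0.125 − 0.25·2.75 = -0.8125
s₄ = -0.8125 − 0.25·1.375 = -1.15625
F′(s) at (-1.15625) = 0.6875

0.6875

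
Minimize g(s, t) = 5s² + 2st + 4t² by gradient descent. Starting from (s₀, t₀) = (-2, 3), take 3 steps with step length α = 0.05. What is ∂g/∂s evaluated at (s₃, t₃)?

∇g = (10s + 2t, 2s + 8t)
(s₁, t₁) = (-2, 3) − 0.05·(-14, 20) = (-1.3, 2)
(s₂, t₂) = (-1.3, 2) − 0.05·(-9, 13.4) = (-0.85, 1.33)
(s₃, t₃) = (-0.85, 1.33) − 0.05·(-5.84, 8.94) = (-0.558, 0.883)
∂g/∂s at (-0.558, 0.883) = -3.814

-3.814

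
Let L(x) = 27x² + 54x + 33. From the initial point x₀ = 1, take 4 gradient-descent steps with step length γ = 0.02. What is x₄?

L′(x) = 54x + 54
Step 1: L′(1) = 108; x₁ = 1 − 0.02·108 = -1.16
Step 2: L′(-1.16) = -8.64; x₂ = -1.16 − 0.02·(-8.64) = -0.9872
Step 3: L′(-0.9872) = 0.6912; x₃ = -0.9872 − 0.02·0.6912 = -1.001024
Step 4: L′(-1.001024) = -0.055296; x₄ = -1.001024 − 0.02·(-0.055296) = -0.99991808

-0.99991808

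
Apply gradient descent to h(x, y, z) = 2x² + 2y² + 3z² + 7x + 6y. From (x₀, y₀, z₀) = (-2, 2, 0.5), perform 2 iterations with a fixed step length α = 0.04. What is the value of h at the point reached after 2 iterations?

∇h = (4x + 7, 4y + 6, 6z)
Step 1: at (-2, 2, 0.5), ∇h = (-1, 14, 3) → (-2, 2, 0.5) − 0.04·(-1, 14, 3) = (-1.96, 1.44, 0.38)
Step 2: at (-1.96, 1.44, 0.38), ∇h = (-0.84, 11.76, 2.28) → (-1.96, 1.44, 0.38) − 0.04·(-0.84, 11.76, 2.28) = (-1.9264, 0.9696, 0.2888)
h(-1.9264, 0.9696, 0.2888) = 1.88529856

1.88529856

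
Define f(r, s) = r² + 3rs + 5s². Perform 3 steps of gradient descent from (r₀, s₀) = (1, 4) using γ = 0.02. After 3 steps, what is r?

∇f = (2r + 3s, 3r + 10s)
Step 1: at (1, 4), ∇f = (14, 43) → (1, 4) − 0.02·(14, 43) = (0.72, 3.14)
Step 2: at (0.72, 3.14), ∇f = (10.86, 33.56) → (0.72, 3.14) − 0.02·(10.86, 33.56) = (0.5028, 2.4688)
Step 3: at (0.5028, 2.4688), ∇f = (8.412, 26.1964) → (0.5028, 2.4688) − 0.02·(8.412, 26.1964) = (0.33456, 1.944872)
r = 0.33456

0.33456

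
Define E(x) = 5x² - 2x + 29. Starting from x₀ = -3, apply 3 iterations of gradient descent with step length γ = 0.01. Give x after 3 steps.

E′(x) = 10x - 2
Step 1: E′(-3) = -32; x₁ = -3 − 0.01·(-32) = -2.68
Step 2: E′(-2.68) = -28.8; x₂ = -2.68 − 0.01·(-28.8) = -2.392
Step 3: E′(-2.392) = -25.92; x₃ = -2.392 − 0.01·(-25.92) = -2.1328

-2.1328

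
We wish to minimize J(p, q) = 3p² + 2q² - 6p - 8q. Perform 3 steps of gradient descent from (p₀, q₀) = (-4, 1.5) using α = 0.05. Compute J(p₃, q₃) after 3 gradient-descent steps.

-2.045253

∇J = (6p - 6, 4q - 8)
(p₁, q₁) = (-4, 1.5) − 0.05·(-30, -2) = (-2.5, 1.6)
(p₂, q₂) = (-2.5, 1.6) − 0.05·(-21, -1.6) = (-1.45, 1.68)
(p₃, q₃) = (-1.45, 1.68) − 0.05·(-14.7, -1.28) = (-0.715, 1.744)
J(-0.715, 1.744) = -2.045253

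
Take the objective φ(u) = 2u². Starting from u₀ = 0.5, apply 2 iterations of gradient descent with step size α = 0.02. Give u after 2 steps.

0.4232

φ′(u) = 4u
Step 1: φ′(0.5) = 2; u₁ = 0.5 − 0.02·2 = 0.46
Step 2: φ′(0.46) = 1.84; u₂ = 0.46 − 0.02·1.84 = 0.4232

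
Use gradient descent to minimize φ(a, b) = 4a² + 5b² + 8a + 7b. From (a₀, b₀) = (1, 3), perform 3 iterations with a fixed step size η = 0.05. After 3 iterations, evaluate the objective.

-4.63397275

∇φ = (8a + 8, 10b + 7)
Step 1: at (1, 3), ∇φ = (16, 37) → (1, 3) − 0.05·(16, 37) = (0.2, 1.15)
Step 2: at (0.2, 1.15), ∇φ = (9.6, 18.5) → (0.2, 1.15) − 0.05·(9.6, 18.5) = (-0.28, 0.225)
Step 3: at (-0.28, 0.225), ∇φ = (5.76, 9.25) → (-0.28, 0.225) − 0.05·(5.76, 9.25) = (-0.568, -0.2375)
φ(-0.568, -0.2375) = -4.63397275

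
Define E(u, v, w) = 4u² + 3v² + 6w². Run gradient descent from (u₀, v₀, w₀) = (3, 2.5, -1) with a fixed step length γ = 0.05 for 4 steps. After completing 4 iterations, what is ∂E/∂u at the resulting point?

3.1104

∇E = (8u, 6v, 12w)
(u₁, v₁, w₁) = (3, 2.5, -1) − 0.05·(24, 15, -12) = (1.8, 1.75, -0.4)
(u₂, v₂, w₂) = (1.8, 1.75, -0.4) − 0.05·(14.4, 10.5, -4.8) = (1.08, 1.225, -0.16)
(u₃, v₃, w₃) = (1.08, 1.225, -0.16) − 0.05·(8.64, 7.35, -1.92) = (0.648, 0.8575, -0.064)
(u₄, v₄, w₄) = (0.648, 0.8575, -0.064) − 0.05·(5.184, 5.145, -0.768) = (0.3888, 0.60025, -0.0256)
∂E/∂u at (0.3888, 0.60025, -0.0256) = 3.1104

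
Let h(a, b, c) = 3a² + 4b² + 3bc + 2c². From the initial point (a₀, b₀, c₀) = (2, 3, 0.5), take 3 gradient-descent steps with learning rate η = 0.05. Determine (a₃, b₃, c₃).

∇h = (6a, 8b + 3c, 3b + 4c)
(a₁, b₁, c₁) = (2, 3, 0.5) − 0.05·(12, 25.5, 11) = (1.4, 1.725, -0.05)
(a₂, b₂, c₂) = (1.4, 1.725, -0.05) − 0.05·(8.4, 13.65, 4.975) = (0.98, 1.0425, -0.29875)
(a₃, b₃, c₃) = (0.98, 1.0425, -0.29875) − 0.05·(5.88, 7.44375, 1.9325) = (0.686, 0.6703125, -0.395375)

(0.686, 0.6703125, -0.395375)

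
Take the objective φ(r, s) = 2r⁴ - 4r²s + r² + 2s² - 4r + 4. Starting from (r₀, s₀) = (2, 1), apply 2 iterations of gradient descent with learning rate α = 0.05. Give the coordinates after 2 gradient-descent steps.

(-0.3904, 1.312)

∇φ = (8r³ - 8rs + 2r - 4, -4r² + 4s)
Step 1: at (2, 1), ∇φ = (48, -12) → (2, 1) − 0.05·(48, -12) = (-0.4, 1.6)
Step 2: at (-0.4, 1.6), ∇φ = (-0.192, 5.76) → (-0.4, 1.6) − 0.05·(-0.192, 5.76) = (-0.3904, 1.312)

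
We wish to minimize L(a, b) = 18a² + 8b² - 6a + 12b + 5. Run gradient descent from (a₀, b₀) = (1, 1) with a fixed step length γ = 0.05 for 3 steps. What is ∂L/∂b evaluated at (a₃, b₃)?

0.224

∇L = (36a - 6, 16b + 12)
(a₁, b₁) = (1, 1) − 0.05·(30, 28) = (-0.5, -0.4)
(a₂, b₂) = (-0.5, -0.4) − 0.05·(-24, 5.6) = (0.7, -0.68)
(a₃, b₃) = (0.7, -0.68) − 0.05·(19.2, 1.12) = (-0.26, -0.736)
∂L/∂b at (-0.26, -0.736) = 0.224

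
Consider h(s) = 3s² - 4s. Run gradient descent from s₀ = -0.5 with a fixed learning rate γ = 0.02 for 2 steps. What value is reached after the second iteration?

-0.2368

h′(s) = 6s - 4
Step 1: h′(-0.5) = -7; s₁ = -0.5 − 0.02·(-7) = -0.36
Step 2: h′(-0.36) = -6.16; s₂ = -0.36 − 0.02·(-6.16) = -0.2368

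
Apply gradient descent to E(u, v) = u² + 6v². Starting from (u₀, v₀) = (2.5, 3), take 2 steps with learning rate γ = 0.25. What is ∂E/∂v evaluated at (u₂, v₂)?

144

∇E = (2u, 12v)
(u₁, v₁) = (2.5, 3) − 0.25·(5, 36) = (1.25, -6)
(u₂, v₂) = (1.25, -6) − 0.25·(2.5, -72) = (0.625, 12)
∂E/∂v at (0.625, 12) = 144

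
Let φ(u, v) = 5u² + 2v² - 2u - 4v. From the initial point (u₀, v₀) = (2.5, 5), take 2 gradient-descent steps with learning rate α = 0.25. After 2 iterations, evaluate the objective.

∇φ = (10u - 2, 4v - 4)
Step 1: at (2.5, 5), ∇φ = (23, 16) → (2.5, 5) − 0.25·(23, 16) = (-3.25, 1)
Step 2: at (-3.25, 1), ∇φ = (-34.5, 0) → (-3.25, 1) − 0.25·(-34.5, 0) = (5.375, 1)
φ(5.375, 1) = 131.703125

131.703125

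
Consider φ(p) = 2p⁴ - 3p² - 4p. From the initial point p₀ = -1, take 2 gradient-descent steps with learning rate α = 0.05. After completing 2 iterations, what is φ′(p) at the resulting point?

-2.066684706816

φ′(p) = 8p³ - 6p - 4
p₁ = -1 − 0.05·(-6) = -0.7
p₂ = -0.7 − 0.05·(-2.544) = -0.5728
φ′(p) at (-0.5728) = -2.066684706816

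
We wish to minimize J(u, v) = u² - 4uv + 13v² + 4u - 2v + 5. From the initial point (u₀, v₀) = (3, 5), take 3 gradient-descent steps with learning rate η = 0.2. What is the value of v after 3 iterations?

∇J = (2u - 4v + 4, -4u + 26v - 2)
(u₁, v₁) = (3, 5) − 0.2·(-10, 116) = (5, -18.2)
(u₂, v₂) = (5, -18.2) − 0.2·(86.8, -495.2) = (-12.36, 80.84)
(u₃, v₃) = (-12.36, 80.84) − 0.2·(-344.08, 2149.28) = (56.456, -349.016)
v = -349.016

-349.016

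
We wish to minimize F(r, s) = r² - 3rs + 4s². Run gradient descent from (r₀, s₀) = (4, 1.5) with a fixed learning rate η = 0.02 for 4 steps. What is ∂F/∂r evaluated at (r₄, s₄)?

3.03680664

∇F = (2r - 3s, -3r + 8s)
(r₁, s₁) = (4, 1.5) − 0.02·(3.5, 0) = (3.93, 1.5)
(r₂, s₂) = (3.93, 1.5) − 0.02·(3.36, 0.21) = (3.8628, 1.4958)
(r₃, s₃) = (3.8628, 1.4958) − 0.02·(3.2382, 0.378) = (3.798036, 1.48824)
(r₄, s₄) = (3.798036, 1.48824) − 0.02·(3.131352, 0.511812) = (3.73540896, 1.47800376)
∂F/∂r at (3.73540896, 1.47800376) = 3.03680664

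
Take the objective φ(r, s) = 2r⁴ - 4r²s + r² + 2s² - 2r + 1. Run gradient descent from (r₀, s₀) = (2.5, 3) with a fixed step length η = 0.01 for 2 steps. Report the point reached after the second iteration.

(1.77704256, 3.137296)

∇φ = (8r³ - 8rs + 2r - 2, -4r² + 4s)
Step 1: at (2.5, 3), ∇φ = (68, -13) → (2.5, 3) − 0.01·(68, -13) = (1.82, 3.13)
Step 2: at (1.82, 3.13), ∇φ = (4.295744, -0.7296) → (1.82, 3.13) − 0.01·(4.295744, -0.7296) = (1.77704256, 3.137296)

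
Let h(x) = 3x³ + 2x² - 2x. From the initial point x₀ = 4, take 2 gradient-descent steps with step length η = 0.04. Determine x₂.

-3.806464

h′(x) = 9x² + 4x - 2
x₁ = 4 − 0.04·158 = -2.32
x₂ = -2.32 − 0.04·37.1616 = -3.806464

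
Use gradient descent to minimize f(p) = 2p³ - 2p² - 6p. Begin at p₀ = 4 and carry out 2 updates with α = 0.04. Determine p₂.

f′(p) = 6p² - 4p - 6
p₁ = 4 − 0.04·74 = 1.04
p₂ = 1.04 − 0.04·(-3.6704) = 1.186816

1.186816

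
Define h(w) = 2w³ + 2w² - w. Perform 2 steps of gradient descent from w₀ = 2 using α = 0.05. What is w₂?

h′(w) = 6w² + 4w - 1
w₁ = 2 − 0.05·31 = 0.45
w₂ = 0.45 − 0.05·2.015 = 0.34925

0.34925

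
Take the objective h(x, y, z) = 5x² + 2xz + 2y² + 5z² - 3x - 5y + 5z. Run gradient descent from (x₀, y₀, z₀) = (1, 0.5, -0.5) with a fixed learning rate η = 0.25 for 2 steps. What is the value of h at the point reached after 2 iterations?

16.625

∇h = (10x + 2z - 3, 4y - 5, 2x + 10z + 5)
Step 1: at (1, 0.5, -0.5), ∇h = (6, -3, 2) → (1, 0.5, -0.5) − 0.25·(6, -3, 2) = (-0.5, 1.25, -1)
Step 2: at (-0.5, 1.25, -1), ∇h = (-10, 0, -6) → (-0.5, 1.25, -1) − 0.25·(-10, 0, -6) = (2, 1.25, 0.5)
h(2, 1.25, 0.5) = 16.625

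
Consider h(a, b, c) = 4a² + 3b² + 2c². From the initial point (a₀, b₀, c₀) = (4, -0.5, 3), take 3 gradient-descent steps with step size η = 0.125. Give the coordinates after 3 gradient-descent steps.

∇h = (8a, 6b, 4c)
(a₁, b₁, c₁) = (4, -0.5, 3) − 0.125·(32, -3, 12) = (0, -0.125, 1.5)
(a₂, b₂, c₂) = (0, -0.125, 1.5) − 0.125·(0, -0.75, 6) = (0, -0.03125, 0.75)
(a₃, b₃, c₃) = (0, -0.03125, 0.75) − 0.125·(0, -0.1875, 3) = (0, -0.0078125, 0.375)

(0, -0.0078125, 0.375)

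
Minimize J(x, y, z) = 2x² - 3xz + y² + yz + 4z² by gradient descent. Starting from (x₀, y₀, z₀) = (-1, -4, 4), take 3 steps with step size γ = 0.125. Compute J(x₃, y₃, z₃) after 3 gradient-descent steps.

∇J = (4x - 3z, 2y + z, -3x + y + 8z)
(x₁, y₁, z₁) = (-1, -4, 4) − 0.125·(-16, -4, 31) = (1, -3.5, 0.125)
(x₂, y₂, z₂) = (1, -3.5, 0.125) − 0.125·(3.625, -6.875, -5.5) = (0.546875, -2.640625, 0.8125)
(x₃, y₃, z₃) = (0.546875, -2.640625, 0.8125) − 0.125·(-0.25, -4.46875, 2.21875) = (0.578125, -2.08203125, 0.53515625)
J(0.578125, -2.08203125, 0.53515625) = 4.10650634765625

4.10650634765625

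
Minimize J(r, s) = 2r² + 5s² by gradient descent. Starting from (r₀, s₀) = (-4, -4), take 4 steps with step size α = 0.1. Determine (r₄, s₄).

∇J = (4r, 10s)
(r₁, s₁) = (-4, -4) − 0.1·(-16, -40) = (-2.4, 0)
(r₂, s₂) = (-2.4, 0) − 0.1·(-9.6, 0) = (-1.44, 0)
(r₃, s₃) = (-1.44, 0) − 0.1·(-5.76, 0) = (-0.864, 0)
(r₄, s₄) = (-0.864, 0) − 0.1·(-3.456, 0) = (-0.5184, 0)

(-0.5184, 0)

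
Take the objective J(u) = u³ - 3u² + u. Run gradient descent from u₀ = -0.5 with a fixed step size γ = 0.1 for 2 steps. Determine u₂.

-1.9451875

J′(u) = 3u² - 6u + 1
Step 1: J′(-0.5) = 4.75; u₁ = -0.5 − 0.1·4.75 = -0.975
Step 2: J′(-0.975) = 9.701875; u₂ = -0.975 − 0.1·9.701875 = -1.9451875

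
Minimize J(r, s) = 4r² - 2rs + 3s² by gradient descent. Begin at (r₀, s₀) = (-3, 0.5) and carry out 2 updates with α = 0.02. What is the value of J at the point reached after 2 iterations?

∇J = (8r - 2s, -2r + 6s)
Step 1: at (-3, 0.5), ∇J = (-25, 9) → (-3, 0.5) − 0.02·(-25, 9) = (-2.5, 0.32)
Step 2: at (-2.5, 0.32), ∇J = (-20.64, 6.92) → (-2.5, 0.32) − 0.02·(-20.64, 6.92) = (-2.0872, 0.1816)
J(-2.0872, 0.1816) = 18.28262208

18.28262208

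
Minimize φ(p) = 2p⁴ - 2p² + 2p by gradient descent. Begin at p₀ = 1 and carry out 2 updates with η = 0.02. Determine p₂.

φ′(p) = 8p³ - 4p + 2
Step 1: φ′(1) = 6; p₁ = 1 − 0.02·6 = 0.88
Step 2: φ′(0.88) = 3.931776; p₂ = 0.88 − 0.02·3.931776 = 0.80136448

0.80136448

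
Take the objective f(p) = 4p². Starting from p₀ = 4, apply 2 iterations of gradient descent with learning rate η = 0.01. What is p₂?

f′(p) = 8p
p₁ = 4 − 0.01·32 = 3.68
p₂ = 3.68 − 0.01·29.44 = 3.3856

3.3856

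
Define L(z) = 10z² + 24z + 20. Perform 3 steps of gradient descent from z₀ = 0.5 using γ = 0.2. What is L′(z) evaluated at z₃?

-918

L′(z) = 20z + 24
Step 1: L′(0.5) = 34; z₁ = 0.5 − 0.2·34 = -6.3
Step 2: L′(-6.3) = -102; z₂ = -6.3 − 0.2·(-102) = 14.1
Step 3: L′(14.1) = 306; z₃ = 14.1 − 0.2·306 = -47.1
L′(z) at (-47.1) = -918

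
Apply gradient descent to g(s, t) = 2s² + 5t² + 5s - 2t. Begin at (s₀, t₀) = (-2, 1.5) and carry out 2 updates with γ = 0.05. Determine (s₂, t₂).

(-1.73, 0.525)

∇g = (4s + 5, 10t - 2)
Step 1: at (-2, 1.5), ∇g = (-3, 13) → (-2, 1.5) − 0.05·(-3, 13) = (-1.85, 0.85)
Step 2: at (-1.85, 0.85), ∇g = (-2.4, 6.5) → (-1.85, 0.85) − 0.05·(-2.4, 6.5) = (-1.73, 0.525)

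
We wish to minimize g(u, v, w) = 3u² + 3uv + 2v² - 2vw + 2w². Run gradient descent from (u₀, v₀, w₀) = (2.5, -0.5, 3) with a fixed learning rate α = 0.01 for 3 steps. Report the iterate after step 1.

(2.365, -0.495, 2.87)

∇g = (6u + 3v, 3u + 4v - 2w, -2v + 4w)
Step 1: at (2.5, -0.5, 3), ∇g = (13.5, -0.5, 13) → (2.5, -0.5, 3) − 0.01·(13.5, -0.5, 13) = (2.365, -0.495, 2.87)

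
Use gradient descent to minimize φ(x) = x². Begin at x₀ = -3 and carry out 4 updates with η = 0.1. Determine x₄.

-1.2288

φ′(x) = 2x
Step 1: φ′(-3) = -6; x₁ = -3 − 0.1·(-6) = -2.4
Step 2: φ′(-2.4) = -4.8; x₂ = -2.4 − 0.1·(-4.8) = -1.92
Step 3: φ′(-1.92) = -3.84; x₃ = -1.92 − 0.1·(-3.84) = -1.536
Step 4: φ′(-1.536) = -3.072; x₄ = -1.536 − 0.1·(-3.072) = -1.2288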